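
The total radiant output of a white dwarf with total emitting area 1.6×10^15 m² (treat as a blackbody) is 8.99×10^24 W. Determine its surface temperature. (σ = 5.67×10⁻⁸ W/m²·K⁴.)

T ≈ 17700 K

From P = σAT⁴, T = (P / σA)^(1/4) = (8.99×10^24 / (5.67×10⁻⁸ × 1.60×10^15))^(1/4).
T = (9.91×10^16)^(1/4) = 17700 K.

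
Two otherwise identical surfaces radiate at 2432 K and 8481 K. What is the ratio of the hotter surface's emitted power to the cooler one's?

ratio ≈ 148

P ∝ T⁴, so the ratio is (8481/2432)⁴ = (3.487)⁴ = 148.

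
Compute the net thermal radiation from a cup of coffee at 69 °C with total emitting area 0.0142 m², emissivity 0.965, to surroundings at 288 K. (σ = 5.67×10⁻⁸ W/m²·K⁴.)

Q ≈ 5.28 W

Convert: 69 °C = 342 K.
Q = εσA(T⁴ − T_s⁴). T⁴ − T_s⁴ = (342)⁴ − (288)⁴ = 1.37×10^10 − 6.88×10^9 = 6.80×10^9 K⁴.
Q = 0.965 × 5.67×10⁻⁸ × 0.0142 × 6.80×10^9 = 5.28 W.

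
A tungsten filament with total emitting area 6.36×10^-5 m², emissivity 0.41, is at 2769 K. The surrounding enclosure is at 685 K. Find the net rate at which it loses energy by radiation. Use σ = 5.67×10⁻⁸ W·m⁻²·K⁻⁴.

Q = εσA(T⁴ − T_s⁴). T⁴ − T_s⁴ = (2769)⁴ − (685)⁴ = 5.88×10^13 − 2.20×10^11 = 5.86×10^13 K⁴.
Q = 0.41 × 5.67×10⁻⁸ × 6.36×10^-5 × 5.86×10^13 = 86.6 W.

Q ≈ 86.6 W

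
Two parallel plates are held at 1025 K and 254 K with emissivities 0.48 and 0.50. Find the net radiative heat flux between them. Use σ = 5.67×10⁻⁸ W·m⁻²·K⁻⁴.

For two large parallel gray plates, q = σ(T₁⁴ − T₂⁴) / (1/ε₁ + 1/ε₂ − 1).
1/ε₁ + 1/ε₂ − 1 = 1/0.48 + 1/0.50 − 1 = 3.083.
T₁⁴ − T₂⁴ = 1.10×10^12 − 4.16×10^9 = 1.10×10^12 K⁴.
q = 5.67×10⁻⁸ × 1.10×10^12 / 3.083 = 20200 W/m².

q ≈ 20200 W/m²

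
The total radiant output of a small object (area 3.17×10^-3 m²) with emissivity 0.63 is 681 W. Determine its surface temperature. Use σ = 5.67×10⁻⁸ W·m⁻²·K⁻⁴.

T ≈ 1570 K

From P = εσAT⁴, T = (P / εσA)^(1/4) = (681 / (0.63 × 5.67×10⁻⁸ × 3.17×10^-3))^(1/4).
T = (6.01×10^12)^(1/4) = 1570 K.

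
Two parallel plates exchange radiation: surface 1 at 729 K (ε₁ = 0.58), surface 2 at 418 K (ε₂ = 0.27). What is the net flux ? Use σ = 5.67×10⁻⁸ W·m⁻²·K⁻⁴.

q ≈ 3230 W/m²

For two large parallel gray plates, q = σ(T₁⁴ − T₂⁴) / (1/ε₁ + 1/ε₂ − 1).
1/ε₁ + 1/ε₂ − 1 = 1/0.58 + 1/0.27 − 1 = 4.428.
T₁⁴ − T₂⁴ = 2.82×10^11 − 3.05×10^10 = 2.52×10^11 K⁴.
q = 5.67×10⁻⁸ × 2.52×10^11 / 4.428 = 3230 W/m².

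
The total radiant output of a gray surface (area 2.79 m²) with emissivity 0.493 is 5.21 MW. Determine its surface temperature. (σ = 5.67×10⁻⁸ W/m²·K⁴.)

From P = εσAT⁴, T = (P / εσA)^(1/4) = (5.21×10^6 / (0.493 × 5.67×10⁻⁸ × 2.79))^(1/4).
T = (6.68×10^13)^(1/4) = 2860 K.

T ≈ 2860 K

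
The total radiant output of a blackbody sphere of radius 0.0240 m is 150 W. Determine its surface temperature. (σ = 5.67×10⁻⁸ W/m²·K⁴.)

T ≈ 778 K

A = 4πr² = 4π × (0.0240)² = 7.24×10^-3 m².
From P = σAT⁴, T = (P / σA)^(1/4) = (150 / (5.67×10⁻⁸ × 7.24×10^-3))^(1/4).
T = (3.65×10^11)^(1/4) = 778 K.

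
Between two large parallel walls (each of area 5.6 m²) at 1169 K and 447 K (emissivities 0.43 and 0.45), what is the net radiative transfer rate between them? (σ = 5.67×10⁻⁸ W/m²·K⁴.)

Q ≈ 1.64×10^5 W

For two large parallel gray plates, q = σ(T₁⁴ − T₂⁴) / (1/ε₁ + 1/ε₂ − 1).
1/ε₁ + 1/ε₂ − 1 = 1/0.43 + 1/0.45 − 1 = 3.548.
T₁⁴ − T₂⁴ = 1.87×10^12 − 3.99×10^10 = 1.83×10^12 K⁴.
q = 5.67×10⁻⁸ × 1.83×10^12 / 3.548 = 29200 W/m².
Q = q·A = 29200 × 5.6 = 1.64×10^5 W.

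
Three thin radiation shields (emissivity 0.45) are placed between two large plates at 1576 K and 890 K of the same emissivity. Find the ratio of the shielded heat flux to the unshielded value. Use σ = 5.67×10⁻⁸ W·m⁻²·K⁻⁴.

ratio ≈ 0.250

With N identical shields there are N+1 = 4 gaps in series, each with the same radiative resistance, so the flux falls to 1/(N+1) of its unshielded value.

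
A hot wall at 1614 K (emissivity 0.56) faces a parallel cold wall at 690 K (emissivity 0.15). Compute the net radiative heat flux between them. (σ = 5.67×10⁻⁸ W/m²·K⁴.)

For two large parallel gray plates, q = σ(T₁⁴ − T₂⁴) / (1/ε₁ + 1/ε₂ − 1).
1/ε₁ + 1/ε₂ − 1 = 1/0.56 + 1/0.15 − 1 = 7.452.
T₁⁴ − T₂⁴ = 6.79×10^12 − 2.27×10^11 = 6.56×10^12 K⁴.
q = 5.67×10⁻⁸ × 6.56×10^12 / 7.452 = 49900 W/m².

q ≈ 49900 W/m²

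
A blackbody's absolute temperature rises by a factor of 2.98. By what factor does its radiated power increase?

P ∝ T⁴, so the power scales as (2.98)⁴ = 78.9.

factor ≈ 78.9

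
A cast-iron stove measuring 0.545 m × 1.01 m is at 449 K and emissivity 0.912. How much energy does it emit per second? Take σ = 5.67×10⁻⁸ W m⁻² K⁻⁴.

P ≈ 1160 W

A = 0.545 × 1.01 = 0.550 m².
P = εσAT⁴ = 0.912 × 5.67×10⁻⁸ × 0.550 × (449)⁴ = 0.912 × 5.67×10⁻⁸ × 0.550 × 4.06×10^10.
P = 1160 W.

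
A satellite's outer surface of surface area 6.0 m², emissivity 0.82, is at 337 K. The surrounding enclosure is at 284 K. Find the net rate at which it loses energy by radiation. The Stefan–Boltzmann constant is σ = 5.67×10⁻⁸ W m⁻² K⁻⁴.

Q = εσA(T⁴ − T_s⁴). T⁴ − T_s⁴ = (337)⁴ − (284)⁴ = 1.29×10^10 − 6.51×10^9 = 6.39×10^9 K⁴.
Q = 0.82 × 5.67×10⁻⁸ × 6.00 × 6.39×10^9 = 1780 W.

Q ≈ 1780 W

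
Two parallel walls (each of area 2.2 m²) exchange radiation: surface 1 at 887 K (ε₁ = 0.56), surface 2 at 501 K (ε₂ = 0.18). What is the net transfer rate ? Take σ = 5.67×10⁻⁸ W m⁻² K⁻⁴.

For two large parallel gray plates, q = σ(T₁⁴ − T₂⁴) / (1/ε₁ + 1/ε₂ − 1).
1/ε₁ + 1/ε₂ − 1 = 1/0.56 + 1/0.18 − 1 = 6.341.
T₁⁴ − T₂⁴ = 6.19×10^11 − 6.30×10^10 = 5.56×10^11 K⁴.
q = 5.67×10⁻⁸ × 5.56×10^11 / 6.341 = 4970 W/m².
Q = q·A = 4970 × 2.2 = 10900 W.

Q ≈ 10900 W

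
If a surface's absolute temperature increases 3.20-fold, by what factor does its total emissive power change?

P ∝ T⁴, so the power scales as (3.20)⁴ = 105.

factor ≈ 105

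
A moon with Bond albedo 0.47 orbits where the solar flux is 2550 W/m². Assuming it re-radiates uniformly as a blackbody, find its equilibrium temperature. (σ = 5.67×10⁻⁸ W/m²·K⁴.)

T ≈ 278 K

Power absorbed = (1−a)S·πR²; power emitted = 4πR²σT⁴. Equating and cancelling πR²:
T = ((1−a)S / 4σ)^(1/4) = (1350 / (4 × 5.67×10⁻⁸))^(1/4) = (5.96×10^9)^(1/4).
T = 278 K.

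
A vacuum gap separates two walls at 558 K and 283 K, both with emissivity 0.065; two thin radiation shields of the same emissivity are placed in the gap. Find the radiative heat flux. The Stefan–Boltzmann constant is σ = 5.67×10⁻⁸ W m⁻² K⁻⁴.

q ≈ 57.5 W/m²

Each of the 3 gaps contributes resistance (2/ε − 1) = 2/0.065 − 1 = 29.77; total = 89.31.
q = σ(T₁⁴ − T₂⁴) / 89.31 = 5.67×10⁻⁸ × 9.05×10^10 / 89.31 = 57.5 W/m².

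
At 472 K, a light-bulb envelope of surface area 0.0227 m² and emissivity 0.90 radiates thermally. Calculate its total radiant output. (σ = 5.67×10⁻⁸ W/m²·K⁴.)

Stefan–Boltzmann: P = εσAT⁴ = 0.90 × 5.67×10⁻⁸ × 0.0227 × (472)⁴ = 0.90 × 5.67×10⁻⁸ × 0.0227 × 4.96×10^10.
P = 57.5 W.

P ≈ 57.5 W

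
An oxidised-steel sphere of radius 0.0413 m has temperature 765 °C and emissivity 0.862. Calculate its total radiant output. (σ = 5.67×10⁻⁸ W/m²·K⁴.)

P ≈ 1220 W

A = 4πr² = 4π × (0.0413)² = 0.0214 m².
765 °C = 1038 K.
P = εσAT⁴ = 0.862 × 5.67×10⁻⁸ × 0.0214 × (1038)⁴ = 0.862 × 5.67×10⁻⁸ × 0.0214 × 1.16×10^12.
P = 1220 W.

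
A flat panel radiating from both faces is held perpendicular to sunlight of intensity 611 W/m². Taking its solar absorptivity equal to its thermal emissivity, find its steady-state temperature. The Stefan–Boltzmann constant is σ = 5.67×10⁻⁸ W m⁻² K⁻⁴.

T ≈ 271 K

Absorbed flux αS = emitted flux 2εσT⁴ per unit area; with α = ε this gives T = (S/2σ)^(1/4).
T = (611 / (2 × 5.67×10⁻⁸))^(1/4) = (5.39×10^9)^(1/4).
T = 271 K.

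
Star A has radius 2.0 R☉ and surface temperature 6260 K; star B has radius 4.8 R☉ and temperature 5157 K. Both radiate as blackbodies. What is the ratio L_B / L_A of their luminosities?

L_B/L_A ≈ 2.65

L = 4πR²σT⁴ ∝ R²T⁴, so L_B/L_A = (4.8/2.0)² × (5157/6260)⁴ = 5.76 × 0.461 = 2.65.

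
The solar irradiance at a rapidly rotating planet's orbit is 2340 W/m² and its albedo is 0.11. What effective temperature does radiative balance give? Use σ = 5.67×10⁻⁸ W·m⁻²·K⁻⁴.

T ≈ 310 K

Power absorbed = (1−a)S·πR²; power emitted = 4πR²σT⁴. Equating and cancelling πR²:
T = ((1−a)S / 4σ)^(1/4) = (2080 / (4 × 5.67×10⁻⁸))^(1/4) = (9.18×10^9)^(1/4).
T = 310 K.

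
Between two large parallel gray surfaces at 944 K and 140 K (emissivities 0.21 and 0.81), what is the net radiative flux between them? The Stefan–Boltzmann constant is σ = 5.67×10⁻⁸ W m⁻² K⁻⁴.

q ≈ 9010 W/m²

For two large parallel gray plates, q = σ(T₁⁴ − T₂⁴) / (1/ε₁ + 1/ε₂ − 1).
1/ε₁ + 1/ε₂ − 1 = 1/0.21 + 1/0.81 − 1 = 4.996.
T₁⁴ − T₂⁴ = 7.94×10^11 − 3.84×10^8 = 7.94×10^11 K⁴.
q = 5.67×10⁻⁸ × 7.94×10^11 / 4.996 = 9010 W/m².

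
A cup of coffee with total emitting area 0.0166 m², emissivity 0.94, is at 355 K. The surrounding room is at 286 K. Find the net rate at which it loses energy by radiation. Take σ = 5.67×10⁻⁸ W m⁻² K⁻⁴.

Q = εσA(T⁴ − T_s⁴). T⁴ − T_s⁴ = (355)⁴ − (286)⁴ = 1.59×10^10 − 6.69×10^9 = 9.19×10^9 K⁴.
Q = 0.94 × 5.67×10⁻⁸ × 0.0166 × 9.19×10^9 = 8.13 W.

Q ≈ 8.13 W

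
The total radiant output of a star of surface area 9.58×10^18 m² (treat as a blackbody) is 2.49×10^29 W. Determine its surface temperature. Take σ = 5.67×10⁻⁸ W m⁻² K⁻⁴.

From P = σAT⁴, T = (P / σA)^(1/4) = (2.49×10^29 / (5.67×10⁻⁸ × 9.58×10^18))^(1/4).
T = (4.58×10^17)^(1/4) = 26000 K.

T ≈ 26000 K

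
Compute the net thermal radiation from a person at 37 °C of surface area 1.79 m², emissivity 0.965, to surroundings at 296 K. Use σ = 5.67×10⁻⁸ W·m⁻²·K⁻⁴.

Q ≈ 153 W

Convert: 37 °C = 310 K.
Q = εσA(T⁴ − T_s⁴). T⁴ − T_s⁴ = (310)⁴ − (296)⁴ = 9.24×10^9 − 7.68×10^9 = 1.56×10^9 K⁴.
Q = 0.965 × 5.67×10⁻⁸ × 1.79 × 1.56×10^9 = 153 W.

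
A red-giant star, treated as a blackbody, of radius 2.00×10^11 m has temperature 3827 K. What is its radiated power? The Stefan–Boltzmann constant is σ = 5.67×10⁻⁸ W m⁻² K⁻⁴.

P ≈ 6.11×10^30 W

A = 4πr² = 4π × (2.00×10^11)² = 5.03×10^23 m².
P = σAT⁴ = 5.67×10⁻⁸ × 5.03×10^23 × (3827)⁴ = 5.67×10⁻⁸ × 5.03×10^23 × 2.15×10^14.
P = 6.11×10^30 W.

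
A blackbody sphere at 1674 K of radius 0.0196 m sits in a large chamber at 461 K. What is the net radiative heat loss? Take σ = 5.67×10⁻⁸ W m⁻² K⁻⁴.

A = 4πr² = 4π × (0.0196)² = 4.83×10^-3 m².
Q = σA(T⁴ − T_s⁴). T⁴ − T_s⁴ = (1674)⁴ − (461)⁴ = 7.85×10^12 − 4.52×10^10 = 7.81×10^12 K⁴.
Q = 5.67×10⁻⁸ × 4.83×10^-3 × 7.81×10^12 = 2140 W.

Q ≈ 2140 W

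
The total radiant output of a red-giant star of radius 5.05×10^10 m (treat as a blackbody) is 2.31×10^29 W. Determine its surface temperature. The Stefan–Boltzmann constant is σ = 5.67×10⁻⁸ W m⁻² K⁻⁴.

T ≈ 3360 K

A = 4πr² = 4π × (5.05×10^10)² = 3.20×10^22 m².
From P = σAT⁴, T = (P / σA)^(1/4) = (2.31×10^29 / (5.67×10⁻⁸ × 3.20×10^22))^(1/4).
T = (1.27×10^14)^(1/4) = 3360 K.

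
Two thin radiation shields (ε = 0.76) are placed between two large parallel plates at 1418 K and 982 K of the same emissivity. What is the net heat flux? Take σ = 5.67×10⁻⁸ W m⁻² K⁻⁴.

Each of the 3 gaps contributes resistance (2/ε − 1) = 2/0.76 − 1 = 1.632; total = 4.895.
q = σ(T₁⁴ − T₂⁴) / 4.895 = 5.67×10⁻⁸ × 3.11×10^12 / 4.895 = 36100 W/m².

q ≈ 36100 W/m²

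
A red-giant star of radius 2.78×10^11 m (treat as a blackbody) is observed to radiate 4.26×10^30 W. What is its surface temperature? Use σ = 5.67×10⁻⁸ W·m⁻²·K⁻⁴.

T ≈ 2970 K

A = 4πr² = 4π × (2.78×10^11)² = 9.71×10^23 m².
From P = σAT⁴, T = (P / σA)^(1/4) = (4.26×10^30 / (5.67×10⁻⁸ × 9.71×10^23))^(1/4).
T = (7.74×10^13)^(1/4) = 2970 K.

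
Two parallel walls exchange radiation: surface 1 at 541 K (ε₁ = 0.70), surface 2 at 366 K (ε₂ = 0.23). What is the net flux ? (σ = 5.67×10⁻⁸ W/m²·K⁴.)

For two large parallel gray plates, q = σ(T₁⁴ − T₂⁴) / (1/ε₁ + 1/ε₂ − 1).
1/ε₁ + 1/ε₂ − 1 = 1/0.70 + 1/0.23 − 1 = 4.776.
T₁⁴ − T₂⁴ = 8.57×10^10 − 1.79×10^10 = 6.77×10^10 K⁴.
q = 5.67×10⁻⁸ × 6.77×10^10 / 4.776 = 804 W/m².

q ≈ 804 W/m²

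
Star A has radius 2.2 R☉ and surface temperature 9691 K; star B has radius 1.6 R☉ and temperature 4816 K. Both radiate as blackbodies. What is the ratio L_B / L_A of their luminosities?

L = 4πR²σT⁴ ∝ R²T⁴, so L_B/L_A = (1.6/2.2)² × (4816/9691)⁴ = 0.529 × 0.0610 = 0.0323.

L_B/L_A ≈ 0.0323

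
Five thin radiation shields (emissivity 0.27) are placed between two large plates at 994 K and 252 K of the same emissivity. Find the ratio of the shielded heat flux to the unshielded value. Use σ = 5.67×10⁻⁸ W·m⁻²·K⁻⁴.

With N identical shields there are N+1 = 6 gaps in series, each with the same radiative resistance, so the flux falls to 1/(N+1) of its unshielded value.

ratio ≈ 0.167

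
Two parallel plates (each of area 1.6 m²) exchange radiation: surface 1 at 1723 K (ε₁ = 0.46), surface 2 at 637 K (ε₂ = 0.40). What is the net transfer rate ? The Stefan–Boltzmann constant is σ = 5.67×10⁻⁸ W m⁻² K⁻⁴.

For two large parallel gray plates, q = σ(T₁⁴ − T₂⁴) / (1/ε₁ + 1/ε₂ − 1).
1/ε₁ + 1/ε₂ − 1 = 1/0.46 + 1/0.40 − 1 = 3.674.
T₁⁴ − T₂⁴ = 8.81×10^12 − 1.65×10^11 = 8.65×10^12 K⁴.
q = 5.67×10⁻⁸ × 8.65×10^12 / 3.674 = 1.33×10^5 W/m².
Q = q·A = 1.33×10^5 × 1.6 = 2.14×10^5 W.

Q ≈ 2.14×10^5 W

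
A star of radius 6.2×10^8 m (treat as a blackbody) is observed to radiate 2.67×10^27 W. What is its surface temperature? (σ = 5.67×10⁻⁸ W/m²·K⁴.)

A = 4πr² = 4π × (6.2×10^8)² = 4.83×10^18 m².
From P = σAT⁴, T = (P / σA)^(1/4) = (2.67×10^27 / (5.67×10⁻⁸ × 4.83×10^18))^(1/4).
T = (9.75×10^15)^(1/4) = 9940 K.

T ≈ 9940 K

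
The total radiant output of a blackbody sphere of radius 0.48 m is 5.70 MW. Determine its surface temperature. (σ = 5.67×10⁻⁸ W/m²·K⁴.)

T ≈ 2430 K

A = 4πr² = 4π × (0.48)² = 2.90 m².
From P = σAT⁴, T = (P / σA)^(1/4) = (5.70×10^6 / (5.67×10⁻⁸ × 2.90))^(1/4).
T = (3.47×10^13)^(1/4) = 2430 K.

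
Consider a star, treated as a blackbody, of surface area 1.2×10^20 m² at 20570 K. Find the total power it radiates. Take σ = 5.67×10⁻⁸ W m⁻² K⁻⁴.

P = σAT⁴ = 5.67×10⁻⁸ × 1.20×10^20 × (20570)⁴ = 5.67×10⁻⁸ × 1.20×10^20 × 1.79×10^17.
P = 1.22×10^30 W.

P ≈ 1.22×10^30 W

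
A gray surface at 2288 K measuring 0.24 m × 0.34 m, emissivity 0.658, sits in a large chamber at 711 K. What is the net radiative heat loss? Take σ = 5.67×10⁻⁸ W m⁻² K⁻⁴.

A = 0.24 × 0.34 = 0.0816 m².
Q = εσA(T⁴ − T_s⁴). T⁴ − T_s⁴ = (2288)⁴ − (711)⁴ = 2.74×10^13 − 2.56×10^11 = 2.71×10^13 K⁴.
Q = 0.658 × 5.67×10⁻⁸ × 0.0816 × 2.71×10^13 = 82700 W.

Q ≈ 82700 W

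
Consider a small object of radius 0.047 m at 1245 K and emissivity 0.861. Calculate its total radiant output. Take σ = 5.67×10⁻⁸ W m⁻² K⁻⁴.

P ≈ 3260 W

A = 4πr² = 4π × (0.047)² = 0.0278 m².
Stefan–Boltzmann: P = εσAT⁴ = 0.861 × 5.67×10⁻⁸ × 0.0278 × (1245)⁴ = 0.861 × 5.67×10⁻⁸ × 0.0278 × 2.40×10^12.
P = 3260 W.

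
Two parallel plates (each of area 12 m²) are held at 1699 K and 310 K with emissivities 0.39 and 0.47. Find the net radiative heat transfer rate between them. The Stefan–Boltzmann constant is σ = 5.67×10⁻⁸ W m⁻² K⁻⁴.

Q ≈ 1.53×10^6 W

For two large parallel gray plates, q = σ(T₁⁴ − T₂⁴) / (1/ε₁ + 1/ε₂ − 1).
1/ε₁ + 1/ε₂ − 1 = 1/0.39 + 1/0.47 − 1 = 3.692.
T₁⁴ − T₂⁴ = 8.33×10^12 − 9.24×10^9 = 8.32×10^12 K⁴.
q = 5.67×10⁻⁸ × 8.32×10^12 / 3.692 = 1.28×10^5 W/m².
Q = q·A = 1.28×10^5 × 12 = 1.53×10^6 W.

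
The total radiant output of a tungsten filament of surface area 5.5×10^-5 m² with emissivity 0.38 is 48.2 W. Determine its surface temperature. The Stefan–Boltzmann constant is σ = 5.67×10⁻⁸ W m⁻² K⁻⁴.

T ≈ 2530 K

From P = εσAT⁴, T = (P / εσA)^(1/4) = (48.2 / (0.38 × 5.67×10⁻⁸ × 5.50×10^-5))^(1/4).
T = (4.07×10^13)^(1/4) = 2530 K.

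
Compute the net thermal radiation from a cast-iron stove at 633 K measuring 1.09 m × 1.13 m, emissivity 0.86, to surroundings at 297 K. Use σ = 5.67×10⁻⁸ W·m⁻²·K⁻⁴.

Q ≈ 9180 W

A = 1.09 × 1.13 = 1.23 m².
Q = εσA(T⁴ − T_s⁴). T⁴ − T_s⁴ = (633)⁴ − (297)⁴ = 1.61×10^11 − 7.78×10^9 = 1.53×10^11 K⁴.
Q = 0.86 × 5.67×10⁻⁸ × 1.23 × 1.53×10^11 = 9180 W.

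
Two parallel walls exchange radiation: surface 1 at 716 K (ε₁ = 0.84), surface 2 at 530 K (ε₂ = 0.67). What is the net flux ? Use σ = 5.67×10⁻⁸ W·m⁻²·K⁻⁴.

q ≈ 6200 W/m²

For two large parallel gray plates, q = σ(T₁⁴ − T₂⁴) / (1/ε₁ + 1/ε₂ − 1).
1/ε₁ + 1/ε₂ − 1 = 1/0.84 + 1/0.67 − 1 = 1.683.
T₁⁴ − T₂⁴ = 2.63×10^11 − 7.89×10^10 = 1.84×10^11 K⁴.
q = 5.67×10⁻⁸ × 1.84×10^11 / 1.683 = 6200 W/m².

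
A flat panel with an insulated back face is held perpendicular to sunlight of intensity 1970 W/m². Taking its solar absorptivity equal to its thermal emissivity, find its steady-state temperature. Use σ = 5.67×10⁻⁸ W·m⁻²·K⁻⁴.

Absorbed flux αS = emitted flux εσT⁴ (one radiating face); with α = ε, T = (S/σ)^(1/4).
T = (1970 / 5.67×10⁻⁸)^(1/4) = (3.47×10^10)^(1/4).
T = 432 K.

T ≈ 432 K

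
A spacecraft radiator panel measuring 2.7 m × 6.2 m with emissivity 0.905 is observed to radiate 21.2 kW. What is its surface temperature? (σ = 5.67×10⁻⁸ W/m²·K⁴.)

A = 2.7 × 6.2 = 16.7 m².
From P = εσAT⁴, T = (P / εσA)^(1/4) = (21200 / (0.905 × 5.67×10⁻⁸ × 16.7))^(1/4).
T = (2.47×10^10)^(1/4) = 396 K.

T ≈ 396 K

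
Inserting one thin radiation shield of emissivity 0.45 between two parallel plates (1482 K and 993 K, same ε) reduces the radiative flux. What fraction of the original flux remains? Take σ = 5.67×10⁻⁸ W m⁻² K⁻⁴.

With N identical shields there are N+1 = 2 gaps in series, each with the same radiative resistance, so the flux falls to 1/(N+1) of its unshielded value.

ratio ≈ 0.500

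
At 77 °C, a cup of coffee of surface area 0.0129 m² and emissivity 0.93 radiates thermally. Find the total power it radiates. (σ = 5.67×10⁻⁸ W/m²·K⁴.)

P ≈ 10.2 W

77 °C = 350 K.
P = εσAT⁴ = 0.93 × 5.67×10⁻⁸ × 0.0129 × (350)⁴ = 0.93 × 5.67×10⁻⁸ × 0.0129 × 1.50×10^10.
P = 10.2 W.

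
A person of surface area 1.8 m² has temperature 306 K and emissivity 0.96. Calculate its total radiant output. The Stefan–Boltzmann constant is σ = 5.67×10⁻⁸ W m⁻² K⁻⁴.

P ≈ 859 W

Stefan–Boltzmann: P = εσAT⁴ = 0.96 × 5.67×10⁻⁸ × 1.80 × (306)⁴ = 0.96 × 5.67×10⁻⁸ × 1.80 × 8.77×10^9.
P = 859 W.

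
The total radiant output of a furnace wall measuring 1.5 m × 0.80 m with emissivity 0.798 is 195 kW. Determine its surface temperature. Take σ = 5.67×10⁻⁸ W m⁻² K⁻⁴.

A = 1.5 × 0.80 = 1.20 m².
From P = εσAT⁴, T = (P / εσA)^(1/4) = (1.95×10^5 / (0.798 × 5.67×10⁻⁸ × 1.20))^(1/4).
T = (3.59×10^12)^(1/4) = 1380 K.

T ≈ 1380 K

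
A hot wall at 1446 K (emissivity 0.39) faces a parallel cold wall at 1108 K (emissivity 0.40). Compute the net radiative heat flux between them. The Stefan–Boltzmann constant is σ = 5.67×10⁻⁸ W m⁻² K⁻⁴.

q ≈ 40000 W/m²

For two large parallel gray plates, q = σ(T₁⁴ − T₂⁴) / (1/ε₁ + 1/ε₂ − 1).
1/ε₁ + 1/ε₂ − 1 = 1/0.39 + 1/0.40 − 1 = 4.064.
T₁⁴ − T₂⁴ = 4.37×10^12 − 1.51×10^12 = 2.86×10^12 K⁴.
q = 5.67×10⁻⁸ × 2.86×10^12 / 4.064 = 40000 W/m².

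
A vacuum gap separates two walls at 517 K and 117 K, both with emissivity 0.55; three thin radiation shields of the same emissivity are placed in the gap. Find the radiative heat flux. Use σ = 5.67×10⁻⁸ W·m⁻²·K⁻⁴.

Each of the 4 gaps contributes resistance (2/ε − 1) = 2/0.55 − 1 = 2.636; total = 10.55.
q = σ(T₁⁴ − T₂⁴) / 10.55 = 5.67×10⁻⁸ × 7.13×10^10 / 10.55 = 383 W/m².

q ≈ 383 W/m²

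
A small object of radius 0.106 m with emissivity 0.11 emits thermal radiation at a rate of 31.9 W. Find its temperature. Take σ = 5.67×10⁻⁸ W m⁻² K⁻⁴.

T ≈ 436 K

A = 4πr² = 4π × (0.106)² = 0.141 m².
From P = εσAT⁴, T = (P / εσA)^(1/4) = (31.9 / (0.11 × 5.67×10⁻⁸ × 0.141))^(1/4).
T = (3.62×10^10)^(1/4) = 436 K.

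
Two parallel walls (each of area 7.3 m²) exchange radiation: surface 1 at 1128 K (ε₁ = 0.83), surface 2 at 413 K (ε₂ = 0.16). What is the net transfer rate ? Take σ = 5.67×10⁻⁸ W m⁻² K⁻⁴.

For two large parallel gray plates, q = σ(T₁⁴ − T₂⁴) / (1/ε₁ + 1/ε₂ − 1).
1/ε₁ + 1/ε₂ − 1 = 1/0.83 + 1/0.16 − 1 = 6.455.
T₁⁴ − T₂⁴ = 1.62×10^12 − 2.91×10^10 = 1.59×10^12 K⁴.
q = 5.67×10⁻⁸ × 1.59×10^12 / 6.455 = 14000 W/m².
Q = q·A = 14000 × 7.3 = 1.02×10^5 W.

Q ≈ 1.02×10^5 W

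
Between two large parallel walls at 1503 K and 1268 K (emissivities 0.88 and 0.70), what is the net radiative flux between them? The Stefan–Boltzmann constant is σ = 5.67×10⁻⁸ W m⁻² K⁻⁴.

q ≈ 91200 W/m²

For two large parallel gray plates, q = σ(T₁⁴ − T₂⁴) / (1/ε₁ + 1/ε₂ − 1).
1/ε₁ + 1/ε₂ − 1 = 1/0.88 + 1/0.70 − 1 = 1.565.
T₁⁴ − T₂⁴ = 5.10×10^12 − 2.59×10^12 = 2.52×10^12 K⁴.
q = 5.67×10⁻⁸ × 2.52×10^12 / 1.565 = 91200 W/m².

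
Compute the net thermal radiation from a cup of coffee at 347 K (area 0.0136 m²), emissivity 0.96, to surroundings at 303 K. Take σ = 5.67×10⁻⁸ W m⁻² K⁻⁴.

Q ≈ 4.49 W

Q = εσA(T⁴ − T_s⁴). T⁴ − T_s⁴ = (347)⁴ − (303)⁴ = 1.45×10^10 − 8.43×10^9 = 6.07×10^9 K⁴.
Q = 0.96 × 5.67×10⁻⁸ × 0.0136 × 6.07×10^9 = 4.49 W.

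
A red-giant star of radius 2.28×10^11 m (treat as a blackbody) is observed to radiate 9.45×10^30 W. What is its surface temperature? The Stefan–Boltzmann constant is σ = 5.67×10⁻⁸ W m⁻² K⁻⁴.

T ≈ 4000 K

A = 4πr² = 4π × (2.28×10^11)² = 6.53×10^23 m².
From P = σAT⁴, T = (P / σA)^(1/4) = (9.45×10^30 / (5.67×10⁻⁸ × 6.53×10^23))^(1/4).
T = (2.55×10^14)^(1/4) = 4000 K.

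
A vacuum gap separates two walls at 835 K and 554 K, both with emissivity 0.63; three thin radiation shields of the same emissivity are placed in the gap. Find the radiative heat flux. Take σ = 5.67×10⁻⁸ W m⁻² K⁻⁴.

q ≈ 2550 W/m²

Each of the 4 gaps contributes resistance (2/ε − 1) = 2/0.63 − 1 = 2.175; total = 8.698.
q = σ(T₁⁴ − T₂⁴) / 8.698 = 5.67×10⁻⁸ × 3.92×10^11 / 8.698 = 2550 W/m².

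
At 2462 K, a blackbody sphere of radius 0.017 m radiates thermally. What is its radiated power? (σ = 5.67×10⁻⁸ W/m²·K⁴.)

P ≈ 7570 W

A = 4πr² = 4π × (0.017)² = 3.63×10^-3 m².
P = σAT⁴ = 5.67×10⁻⁸ × 3.63×10^-3 × (2462)⁴ = 5.67×10⁻⁸ × 3.63×10^-3 × 3.67×10^13.
P = 7570 W.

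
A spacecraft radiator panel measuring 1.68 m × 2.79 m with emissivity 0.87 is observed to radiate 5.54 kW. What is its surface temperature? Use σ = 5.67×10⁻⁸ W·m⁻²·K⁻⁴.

T ≈ 393 K

A = 1.68 × 2.79 = 4.69 m².
From P = εσAT⁴, T = (P / εσA)^(1/4) = (5540 / (0.87 × 5.67×10⁻⁸ × 4.69))^(1/4).
T = (2.40×10^10)^(1/4) = 393 K.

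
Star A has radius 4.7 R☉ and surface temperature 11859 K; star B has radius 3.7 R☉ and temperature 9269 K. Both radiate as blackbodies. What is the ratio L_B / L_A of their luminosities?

L_B/L_A ≈ 0.231

L = 4πR²σT⁴ ∝ R²T⁴, so L_B/L_A = (3.7/4.7)² × (9269/11859)⁴ = 0.620 × 0.373 = 0.231.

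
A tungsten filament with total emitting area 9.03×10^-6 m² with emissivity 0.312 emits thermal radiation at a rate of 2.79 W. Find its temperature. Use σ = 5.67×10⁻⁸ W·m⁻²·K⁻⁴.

T ≈ 2040 K

From P = εσAT⁴, T = (P / εσA)^(1/4) = (2.79 / (0.312 × 5.67×10⁻⁸ × 9.03×10^-6))^(1/4).
T = (1.75×10^13)^(1/4) = 2040 K.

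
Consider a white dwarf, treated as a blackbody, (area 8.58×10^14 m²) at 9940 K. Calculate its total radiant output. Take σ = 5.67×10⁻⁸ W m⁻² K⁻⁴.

P = σAT⁴ = 5.67×10⁻⁸ × 8.58×10^14 × (9940)⁴ = 5.67×10⁻⁸ × 8.58×10^14 × 9.76×10^15.
P = 4.75×10^23 W.

P ≈ 4.75×10^23 W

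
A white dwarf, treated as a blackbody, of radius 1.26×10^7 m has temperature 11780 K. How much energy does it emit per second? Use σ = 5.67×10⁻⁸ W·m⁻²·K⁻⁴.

A = 4πr² = 4π × (1.26×10^7)² = 2.00×10^15 m².
P = σAT⁴ = 5.67×10⁻⁸ × 2.00×10^15 × (11780)⁴ = 5.67×10⁻⁸ × 2.00×10^15 × 1.93×10^16.
P = 2.18×10^24 W.

P ≈ 2.18×10^24 W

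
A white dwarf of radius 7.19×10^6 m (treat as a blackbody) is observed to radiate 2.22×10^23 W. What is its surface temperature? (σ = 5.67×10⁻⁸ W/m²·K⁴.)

T ≈ 8810 K

A = 4πr² = 4π × (7.19×10^6)² = 6.50×10^14 m².
From P = σAT⁴, T = (P / σA)^(1/4) = (2.22×10^23 / (5.67×10⁻⁸ × 6.50×10^14))^(1/4).
T = (6.03×10^15)^(1/4) = 8810 K.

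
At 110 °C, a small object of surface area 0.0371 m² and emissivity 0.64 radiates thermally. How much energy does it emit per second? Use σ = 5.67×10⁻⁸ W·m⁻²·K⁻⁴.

110 °C = 383 K.
P = εσAT⁴ = 0.64 × 5.67×10⁻⁸ × 0.0371 × (383)⁴ = 0.64 × 5.67×10⁻⁸ × 0.0371 × 2.15×10^10.
P = 29.0 W.

P ≈ 29.0 W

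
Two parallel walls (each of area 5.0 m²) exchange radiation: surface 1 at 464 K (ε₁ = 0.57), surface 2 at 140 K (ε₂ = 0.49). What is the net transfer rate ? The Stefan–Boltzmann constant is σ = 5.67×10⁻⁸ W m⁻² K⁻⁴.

For two large parallel gray plates, q = σ(T₁⁴ − T₂⁴) / (1/ε₁ + 1/ε₂ − 1).
1/ε₁ + 1/ε₂ − 1 = 1/0.57 + 1/0.49 − 1 = 2.795.
T₁⁴ − T₂⁴ = 4.64×10^10 − 3.84×10^8 = 4.60×10^10 K⁴.
q = 5.67×10⁻⁸ × 4.60×10^10 / 2.795 = 932 W/m².
Q = q·A = 932 × 5.0 = 4660 W.

Q ≈ 4660 W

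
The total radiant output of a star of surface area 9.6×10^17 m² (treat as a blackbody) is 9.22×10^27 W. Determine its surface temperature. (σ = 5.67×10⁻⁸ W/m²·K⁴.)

T ≈ 20300 K

From P = σAT⁴, T = (P / σA)^(1/4) = (9.22×10^27 / (5.67×10⁻⁸ × 9.60×10^17))^(1/4).
T = (1.69×10^17)^(1/4) = 20300 K.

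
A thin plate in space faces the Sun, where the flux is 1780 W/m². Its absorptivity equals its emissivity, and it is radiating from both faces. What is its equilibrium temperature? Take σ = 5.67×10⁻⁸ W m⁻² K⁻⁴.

Absorbed flux αS = emitted flux 2εσT⁴ per unit area; with α = ε this gives T = (S/2σ)^(1/4).
T = (1780 / (2 × 5.67×10⁻⁸))^(1/4) = (1.57×10^10)^(1/4).
T = 354 K.

T ≈ 354 K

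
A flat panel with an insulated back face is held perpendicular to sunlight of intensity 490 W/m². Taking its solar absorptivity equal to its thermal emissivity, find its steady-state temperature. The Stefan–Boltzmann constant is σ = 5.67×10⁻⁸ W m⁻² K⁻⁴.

T ≈ 305 K

Absorbed flux αS = emitted flux εσT⁴ (one radiating face); with α = ε, T = (S/σ)^(1/4).
T = (490 / 5.67×10⁻⁸)^(1/4) = (8.64×10^9)^(1/4).
T = 305 K.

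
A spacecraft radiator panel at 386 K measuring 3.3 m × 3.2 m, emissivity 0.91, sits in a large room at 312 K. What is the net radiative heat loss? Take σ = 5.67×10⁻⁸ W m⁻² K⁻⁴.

A = 3.3 × 3.2 = 10.6 m².
Q = εσA(T⁴ − T_s⁴). T⁴ − T_s⁴ = (386)⁴ − (312)⁴ = 2.22×10^10 − 9.48×10^9 = 1.27×10^10 K⁴.
Q = 0.91 × 5.67×10⁻⁸ × 10.6 × 1.27×10^10 = 6930 W.

Q ≈ 6930 W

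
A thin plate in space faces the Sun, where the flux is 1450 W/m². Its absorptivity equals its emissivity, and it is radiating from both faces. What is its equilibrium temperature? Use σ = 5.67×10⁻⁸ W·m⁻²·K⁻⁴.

Absorbed flux αS = emitted flux 2εσT⁴ per unit area; with α = ε this gives T = (S/2σ)^(1/4).
T = (1450 / (2 × 5.67×10⁻⁸))^(1/4) = (1.28×10^10)^(1/4).
T = 336 K.

T ≈ 336 K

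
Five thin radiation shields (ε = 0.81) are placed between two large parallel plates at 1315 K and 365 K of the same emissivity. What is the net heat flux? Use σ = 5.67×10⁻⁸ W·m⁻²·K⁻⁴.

q ≈ 19100 W/m²

Each of the 6 gaps contributes resistance (2/ε − 1) = 2/0.81 − 1 = 1.469; total = 8.815.
q = σ(T₁⁴ − T₂⁴) / 8.815 = 5.67×10⁻⁸ × 2.97×10^12 / 8.815 = 19100 W/m².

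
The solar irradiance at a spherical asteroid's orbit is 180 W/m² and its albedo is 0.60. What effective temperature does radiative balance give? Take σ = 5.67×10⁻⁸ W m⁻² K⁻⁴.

T ≈ 133 K

Power absorbed = (1−a)S·πR²; power emitted = 4πR²σT⁴. Equating and cancelling πR²:
T = ((1−a)S / 4σ)^(1/4) = (72.0 / (4 × 5.67×10⁻⁸))^(1/4) = (3.17×10^8)^(1/4).
T = 133 K.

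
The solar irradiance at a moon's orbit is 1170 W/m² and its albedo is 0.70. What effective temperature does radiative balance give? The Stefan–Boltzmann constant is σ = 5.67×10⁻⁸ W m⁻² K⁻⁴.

T ≈ 198 K

Power absorbed = (1−a)S·πR²; power emitted = 4πR²σT⁴. Equating and cancelling πR²:
T = ((1−a)S / 4σ)^(1/4) = (351 / (4 × 5.67×10⁻⁸))^(1/4) = (1.55×10^9)^(1/4).
T = 198 K.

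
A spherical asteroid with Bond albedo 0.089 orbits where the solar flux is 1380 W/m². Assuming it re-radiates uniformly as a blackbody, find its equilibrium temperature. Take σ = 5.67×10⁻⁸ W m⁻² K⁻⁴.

Power absorbed = (1−a)S·πR²; power emitted = 4πR²σT⁴. Equating and cancelling πR²:
T = ((1−a)S / 4σ)^(1/4) = (1260 / (4 × 5.67×10⁻⁸))^(1/4) = (5.54×10^9)^(1/4).
T = 273 K.

T ≈ 273 K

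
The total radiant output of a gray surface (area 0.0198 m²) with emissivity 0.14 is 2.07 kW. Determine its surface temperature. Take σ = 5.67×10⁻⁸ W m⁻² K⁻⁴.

From P = εσAT⁴, T = (P / εσA)^(1/4) = (2070 / (0.14 × 5.67×10⁻⁸ × 0.0198))^(1/4).
T = (1.32×10^13)^(1/4) = 1910 K.

T ≈ 1910 K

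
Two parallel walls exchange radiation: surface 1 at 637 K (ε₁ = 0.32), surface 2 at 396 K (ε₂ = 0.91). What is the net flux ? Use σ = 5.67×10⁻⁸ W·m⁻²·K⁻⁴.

For two large parallel gray plates, q = σ(T₁⁴ − T₂⁴) / (1/ε₁ + 1/ε₂ − 1).
1/ε₁ + 1/ε₂ − 1 = 1/0.32 + 1/0.91 − 1 = 3.224.
T₁⁴ − T₂⁴ = 1.65×10^11 − 2.46×10^10 = 1.40×10^11 K⁴.
q = 5.67×10⁻⁸ × 1.40×10^11 / 3.224 = 2460 W/m².

q ≈ 2460 W/m²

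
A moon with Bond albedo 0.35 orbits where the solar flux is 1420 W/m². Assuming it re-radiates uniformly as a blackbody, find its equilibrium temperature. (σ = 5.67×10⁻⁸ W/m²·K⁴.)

Power absorbed = (1−a)S·πR²; power emitted = 4πR²σT⁴. Equating and cancelling πR²:
T = ((1−a)S / 4σ)^(1/4) = (923 / (4 × 5.67×10⁻⁸))^(1/4) = (4.07×10^9)^(1/4).
T = 253 K.

T ≈ 253 K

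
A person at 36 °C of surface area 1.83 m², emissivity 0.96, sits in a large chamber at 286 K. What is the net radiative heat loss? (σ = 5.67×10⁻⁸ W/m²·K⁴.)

Convert: 36 °C = 309 K.
Q = εσA(T⁴ − T_s⁴). T⁴ − T_s⁴ = (309)⁴ − (286)⁴ = 9.12×10^9 − 6.69×10^9 = 2.43×10^9 K⁴.
Q = 0.96 × 5.67×10⁻⁸ × 1.83 × 2.43×10^9 = 242 W.

Q ≈ 242 W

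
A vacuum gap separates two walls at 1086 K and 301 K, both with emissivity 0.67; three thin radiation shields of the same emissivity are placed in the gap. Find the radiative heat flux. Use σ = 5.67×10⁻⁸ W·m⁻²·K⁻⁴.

q ≈ 9870 W/m²

Each of the 4 gaps contributes resistance (2/ε − 1) = 2/0.67 − 1 = 1.985; total = 7.940.
q = σ(T₁⁴ − T₂⁴) / 7.940 = 5.67×10⁻⁸ × 1.38×10^12 / 7.940 = 9870 W/m².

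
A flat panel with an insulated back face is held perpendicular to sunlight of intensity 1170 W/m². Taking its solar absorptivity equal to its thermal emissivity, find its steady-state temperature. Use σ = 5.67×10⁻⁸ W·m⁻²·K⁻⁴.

Absorbed flux αS = emitted flux εσT⁴ (one radiating face); with α = ε, T = (S/σ)^(1/4).
T = (1170 / 5.67×10⁻⁸)^(1/4) = (2.06×10^10)^(1/4).
T = 379 K.

T ≈ 379 K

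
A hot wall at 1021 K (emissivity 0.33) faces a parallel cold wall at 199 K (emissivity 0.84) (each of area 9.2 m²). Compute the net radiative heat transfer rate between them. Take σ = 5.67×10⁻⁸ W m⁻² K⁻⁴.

For two large parallel gray plates, q = σ(T₁⁴ − T₂⁴) / (1/ε₁ + 1/ε₂ − 1).
1/ε₁ + 1/ε₂ − 1 = 1/0.33 + 1/0.84 − 1 = 3.221.
T₁⁴ − T₂⁴ = 1.09×10^12 − 1.57×10^9 = 1.09×10^12 K⁴.
q = 5.67×10⁻⁸ × 1.09×10^12 / 3.221 = 19100 W/m².
Q = q·A = 19100 × 9.2 = 1.76×10^5 W.

Q ≈ 1.76×10^5 W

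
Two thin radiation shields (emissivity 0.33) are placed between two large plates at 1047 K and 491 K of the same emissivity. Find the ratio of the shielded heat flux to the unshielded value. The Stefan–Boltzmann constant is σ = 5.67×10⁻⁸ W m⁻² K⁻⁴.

With N identical shields there are N+1 = 3 gaps in series, each with the same radiative resistance, so the flux falls to 1/(N+1) of its unshielded value.

ratio ≈ 0.333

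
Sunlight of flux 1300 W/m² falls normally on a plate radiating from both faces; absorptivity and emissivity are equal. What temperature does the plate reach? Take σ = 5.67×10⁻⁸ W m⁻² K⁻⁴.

Absorbed flux αS = emitted flux 2εσT⁴ per unit area; with α = ε this gives T = (S/2σ)^(1/4).
T = (1300 / (2 × 5.67×10⁻⁸))^(1/4) = (1.15×10^10)^(1/4).
T = 327 K.

T ≈ 327 K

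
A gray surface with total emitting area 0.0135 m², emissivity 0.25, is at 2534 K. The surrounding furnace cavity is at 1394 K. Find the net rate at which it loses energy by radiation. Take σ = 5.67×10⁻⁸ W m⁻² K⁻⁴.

Q = εσA(T⁴ − T_s⁴). T⁴ − T_s⁴ = (2534)⁴ − (1394)⁴ = 4.12×10^13 − 3.78×10^12 = 3.75×10^13 K⁴.
Q = 0.25 × 5.67×10⁻⁸ × 0.0135 × 3.75×10^13 = 7170 W.

Q ≈ 7170 W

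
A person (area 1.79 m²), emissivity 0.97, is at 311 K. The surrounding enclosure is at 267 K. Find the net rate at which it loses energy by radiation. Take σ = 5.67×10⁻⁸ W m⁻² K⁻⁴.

Q = εσA(T⁴ − T_s⁴). T⁴ − T_s⁴ = (311)⁴ − (267)⁴ = 9.35×10^9 − 5.08×10^9 = 4.27×10^9 K⁴.
Q = 0.97 × 5.67×10⁻⁸ × 1.79 × 4.27×10^9 = 421 W.

Q ≈ 421 W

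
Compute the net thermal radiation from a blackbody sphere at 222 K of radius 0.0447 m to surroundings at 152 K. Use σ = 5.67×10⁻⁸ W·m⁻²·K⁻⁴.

Q ≈ 2.70 W

A = 4πr² = 4π × (0.0447)² = 0.0251 m².
Q = σA(T⁴ − T_s⁴). T⁴ − T_s⁴ = (222)⁴ − (152)⁴ = 2.43×10^9 − 5.34×10^8 = 1.90×10^9 K⁴.
Q = 5.67×10⁻⁸ × 0.0251 × 1.90×10^9 = 2.70 W.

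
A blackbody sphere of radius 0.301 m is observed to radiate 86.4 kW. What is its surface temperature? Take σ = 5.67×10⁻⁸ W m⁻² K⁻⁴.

T ≈ 1080 K

A = 4πr² = 4π × (0.301)² = 1.14 m².
From P = σAT⁴, T = (P / σA)^(1/4) = (86400 / (5.67×10⁻⁸ × 1.14))^(1/4).
T = (1.34×10^12)^(1/4) = 1080 K.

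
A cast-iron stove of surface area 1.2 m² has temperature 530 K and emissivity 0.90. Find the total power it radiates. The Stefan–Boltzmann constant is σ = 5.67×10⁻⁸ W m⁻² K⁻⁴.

P ≈ 4830 W

P = εσAT⁴ = 0.90 × 5.67×10⁻⁸ × 1.20 × (530)⁴ = 0.90 × 5.67×10⁻⁸ × 1.20 × 7.89×10^10.
P = 4830 W.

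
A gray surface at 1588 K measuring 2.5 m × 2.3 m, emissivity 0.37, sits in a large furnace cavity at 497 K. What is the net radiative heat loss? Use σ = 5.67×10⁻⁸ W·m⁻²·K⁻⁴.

A = 2.5 × 2.3 = 5.75 m².
Q = εσA(T⁴ − T_s⁴). T⁴ − T_s⁴ = (1588)⁴ − (497)⁴ = 6.36×10^12 − 6.10×10^10 = 6.30×10^12 K⁴.
Q = 0.37 × 5.67×10⁻⁸ × 5.75 × 6.30×10^12 = 7.60×10^5 W.

Q ≈ 7.60×10^5 W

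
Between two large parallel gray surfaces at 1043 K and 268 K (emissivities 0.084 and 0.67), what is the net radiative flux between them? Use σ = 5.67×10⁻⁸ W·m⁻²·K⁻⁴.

q ≈ 5390 W/m²

For two large parallel gray plates, q = σ(T₁⁴ − T₂⁴) / (1/ε₁ + 1/ε₂ − 1).
1/ε₁ + 1/ε₂ − 1 = 1/0.084 + 1/0.67 − 1 = 12.40.
T₁⁴ − T₂⁴ = 1.18×10^12 − 5.16×10^9 = 1.18×10^12 K⁴.
q = 5.67×10⁻⁸ × 1.18×10^12 / 12.40 = 5390 W/m².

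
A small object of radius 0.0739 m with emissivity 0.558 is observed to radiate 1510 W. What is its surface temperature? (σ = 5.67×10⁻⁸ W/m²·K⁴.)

T ≈ 913 K

A = 4πr² = 4π × (0.0739)² = 0.0686 m².
From P = εσAT⁴, T = (P / εσA)^(1/4) = (1510 / (0.558 × 5.67×10⁻⁸ × 0.0686))^(1/4).
T = (6.95×10^11)^(1/4) = 913 K.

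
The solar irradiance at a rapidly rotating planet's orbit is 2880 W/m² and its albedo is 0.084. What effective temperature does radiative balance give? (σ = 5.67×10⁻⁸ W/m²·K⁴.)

Power absorbed = (1−a)S·πR²; power emitted = 4πR²σT⁴. Equating and cancelling πR²:
T = ((1−a)S / 4σ)^(1/4) = (2640 / (4 × 5.67×10⁻⁸))^(1/4) = (1.16×10^10)^(1/4).
T = 328 K.

T ≈ 328 K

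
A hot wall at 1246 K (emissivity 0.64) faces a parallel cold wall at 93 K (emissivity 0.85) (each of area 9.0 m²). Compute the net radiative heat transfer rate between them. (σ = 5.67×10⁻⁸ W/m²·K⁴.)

For two large parallel gray plates, q = σ(T₁⁴ − T₂⁴) / (1/ε₁ + 1/ε₂ − 1).
1/ε₁ + 1/ε₂ − 1 = 1/0.64 + 1/0.85 − 1 = 1.739.
T₁⁴ − T₂⁴ = 2.41×10^12 − 7.48×10^7 = 2.41×10^12 K⁴.
q = 5.67×10⁻⁸ × 2.41×10^12 / 1.739 = 78600 W/m².
Q = q·A = 78600 × 9.0 = 7.07×10^5 W.

Q ≈ 7.07×10^5 W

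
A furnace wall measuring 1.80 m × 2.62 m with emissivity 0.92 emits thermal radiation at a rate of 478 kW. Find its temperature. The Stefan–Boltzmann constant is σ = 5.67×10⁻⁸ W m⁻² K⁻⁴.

A = 1.80 × 2.62 = 4.72 m².
From P = εσAT⁴, T = (P / εσA)^(1/4) = (4.78×10^5 / (0.92 × 5.67×10⁻⁸ × 4.72))^(1/4).
T = (1.94×10^12)^(1/4) = 1180 K.

T ≈ 1180 K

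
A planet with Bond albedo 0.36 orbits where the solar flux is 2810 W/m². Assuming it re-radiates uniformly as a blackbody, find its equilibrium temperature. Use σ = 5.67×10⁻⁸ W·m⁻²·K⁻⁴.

Power absorbed = (1−a)S·πR²; power emitted = 4πR²σT⁴. Equating and cancelling πR²:
T = ((1−a)S / 4σ)^(1/4) = (1800 / (4 × 5.67×10⁻⁸))^(1/4) = (7.93×10^9)^(1/4).
T = 298 K.

T ≈ 298 K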